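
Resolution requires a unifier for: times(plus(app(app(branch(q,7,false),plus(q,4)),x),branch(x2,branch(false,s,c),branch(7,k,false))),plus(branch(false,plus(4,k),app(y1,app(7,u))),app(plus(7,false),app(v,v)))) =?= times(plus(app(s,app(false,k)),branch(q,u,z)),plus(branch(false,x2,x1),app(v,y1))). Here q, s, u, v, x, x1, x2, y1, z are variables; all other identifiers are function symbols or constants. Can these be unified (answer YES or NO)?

Decompose times/2: plus(app(app(branch(q,7,false),plus(q,4)),x),branch(x2,branch(false,s,c),branch(7,k,false))) =?= plus(app(s,app(false,k)),branch(q,u,z)),  plus(branch(false,plus(4,k),app(y1,app(7,u))),app(plus(7,false),app(v,v))) =?= plus(branch(false,x2,x1),app(v,y1)).
Decompose plus/2: app(app(branch(q,7,false),plus(q,4)),x) =?= app(s,app(false,k)),  branch(x2,branch(false,s,c),branch(7,k,false)) =?= branch(q,u,z).
Decompose app/2: app(branch(q,7,false),plus(q,4)) =?= s,  x =?= app(false,k).
Bind s := app(branch(q,7,false),plus(q,4)); substituting into the one remaining equation that mentions s gives: branch(x2,branch(false,app(branch(q,7,false),plus(q,4)),c),branch(7,k,false)) =?= branch(q,u,z).
Bind x := app(false,k); no other remaining equation mentions x.
Decompose branch/3: x2 =?= q,  branch(false,app(branch(q,7,false),plus(q,4)),c) =?= u,  branch(7,k,false) =?= z.
Bind x2 := q; substituting into the one remaining equation that mentions x2 gives: plus(branch(false,plus(4,k),app(y1,app(7,u))),app(plus(7,false),app(v,v))) =?= plus(branch(false,q,x1),app(v,y1)).
Bind u := branch(false,app(branch(q,7,false),plus(q,4)),c); substituting into the one remaining equation that mentions u gives: plus(branch(false,plus(4,k),app(y1,app(7,branch(false,app(branch(q,7,false),plus(q,4)),c)))),app(plus(7,false),app(v,v))) =?= plus(branch(false,q,x1),app(v,y1)).
Bind z := branch(7,k,false); no other remaining equation mentions z.
Decompose plus/2: branch(false,plus(4,k),app(y1,app(7,branch(false,app(branch(q,7,false),plus(q,4)),c)))) =?= branch(false,q,x1),  app(plus(7,false),app(v,v)) =?= app(v,y1).
Decompose branch/3: false =?= false,  plus(4,k) =?= q,  app(y1,app(7,branch(false,app(branch(q,7,false),plus(q,4)),c))) =?= x1.
Delete trivial equation false =?= false.
Bind q := plus(4,k); substituting into the one remaining equation that mentions q gives: app(y1,app(7,branch(false,app(branch(plus(4,k),7,false),plus(plus(4,k),4)),c))) =?= x1. Substituting into the earlier bindings gives s := app(branch(plus(4,k),7,false),plus(plus(4,k),4)), x2 := plus(4,k), u := branch(false,app(branch(plus(4,k),7,false),plus(plus(4,k),4)),c).
Bind x1 := app(y1,app(7,branch(false,app(branch(plus(4,k),7,false),plus(plus(4,k),4)),c))); no other remaining equation mentions x1.
Decompose app/2: plus(7,false) =?= v,  app(v,v) =?= y1.
Bind v := plus(7,false); substituting into the remaining equation gives: app(plus(7,false),plus(7,false)) =?= y1.
Bind y1 := app(plus(7,false),plus(7,false)). Substituting into the earlier binding gives x1 := app(app(plus(7,false),plus(7,false)),app(7,branch(false,app(branch(plus(4,k),7,false),plus(plus(4,k),4)),c))).
No equations remain and no clash or occurs-check failure arose, so a unifier exists.

YES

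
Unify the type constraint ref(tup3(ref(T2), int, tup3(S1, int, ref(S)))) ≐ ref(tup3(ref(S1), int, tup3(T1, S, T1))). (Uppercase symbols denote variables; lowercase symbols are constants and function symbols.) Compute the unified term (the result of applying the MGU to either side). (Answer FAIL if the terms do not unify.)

ref(tup3(ref(ref(int)), int, tup3(ref(int), int, ref(int))))

Decompose ref/1: tup3(ref(T2), int, tup3(S1, int, ref(S))) ≐ tup3(ref(S1), int, tup3(T1, S, T1)).
Decompose tup3/3: ref(T2) ≐ ref(S1),  int ≐ int,  tup3(S1, int, ref(S)) ≐ tup3(T1, S, T1).
Decompose ref/1: T2 ≐ S1.
Bind T2 := S1; no other remaining equation mentions T2.
Delete trivial equation int ≐ int.
Decompose tup3/3: S1 ≐ T1,  int ≐ S,  ref(S) ≐ T1.
Bind S1 := T1; no other remaining equation mentions S1. Substituting into the earlier binding gives T2 := T1.
Bind S := int; substituting into the remaining equation gives: ref(int) ≐ T1.
Bind T1 := ref(int). Substituting into the earlier bindings gives T2 := ref(int), S1 := ref(int).
Applying the MGU to either side gives ref(tup3(ref(ref(int)), int, tup3(ref(int), int, ref(int)))).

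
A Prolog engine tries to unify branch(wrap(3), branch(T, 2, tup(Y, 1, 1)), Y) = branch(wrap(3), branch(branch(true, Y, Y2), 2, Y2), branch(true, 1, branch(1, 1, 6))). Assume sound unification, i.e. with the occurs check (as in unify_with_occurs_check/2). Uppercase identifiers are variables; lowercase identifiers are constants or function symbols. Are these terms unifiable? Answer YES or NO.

Decompose branch/3: wrap(3) = wrap(3),  branch(T, 2, tup(Y, 1, 1)) = branch(branch(true, Y, Y2), 2, Y2),  Y = branch(true, 1, branch(1, 1, 6)).
Delete trivial equation wrap(3) = wrap(3).
Decompose branch/3: T = branch(true, Y, Y2),  2 = 2,  tup(Y, 1, 1) = Y2.
Bind T := branch(true, Y, Y2); no other remaining equation mentions T.
Delete trivial equation 2 = 2.
Bind Y2 := tup(Y, 1, 1); no other remaining equation mentions Y2. Substituting into the earlier binding gives T := branch(true, Y, tup(Y, 1, 1)).
Bind Y := branch(true, 1, branch(1, 1, 6)). Substituting into the earlier bindings gives T := branch(true, branch(true, 1, branch(1, 1, 6)), tup(branch(true, 1, branch(1, 1, 6)), 1, 1)), Y2 := tup(branch(true, 1, branch(1, 1, 6)), 1, 1).
No equations remain and no clash or occurs-check failure arose, so a unifier exists.

YES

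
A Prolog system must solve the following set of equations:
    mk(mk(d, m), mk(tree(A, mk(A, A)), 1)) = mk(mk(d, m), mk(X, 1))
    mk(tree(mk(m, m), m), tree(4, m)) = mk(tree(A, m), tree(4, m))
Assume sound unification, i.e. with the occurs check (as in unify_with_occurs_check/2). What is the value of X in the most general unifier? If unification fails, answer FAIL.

tree(mk(m, m), mk(mk(m, m), mk(m, m)))

Decompose mk/2: mk(d, m) = mk(d, m),  mk(tree(A, mk(A, A)), 1) = mk(X, 1).
Delete trivial equation mk(d, m) = mk(d, m).
Decompose mk/2: tree(A, mk(A, A)) = X,  1 = 1.
Bind X := tree(A, mk(A, A)); no other remaining equation mentions X.
Delete trivial equation 1 = 1.
Decompose mk/2: tree(mk(m, m), m) = tree(A, m),  tree(4, m) = tree(4, m).
Decompose tree/2: mk(m, m) = A,  m = m.
Bind A := mk(m, m); no other remaining equation mentions A. Substituting into the earlier binding gives X := tree(mk(m, m), mk(mk(m, m), mk(m, m))).
Delete trivial equation m = m.
Delete trivial equation tree(4, m) = tree(4, m).
MGU = { X -> tree(mk(m, m), mk(mk(m, m), mk(m, m))), A -> mk(m, m) }, so X -> tree(mk(m, m), mk(mk(m, m), mk(m, m))).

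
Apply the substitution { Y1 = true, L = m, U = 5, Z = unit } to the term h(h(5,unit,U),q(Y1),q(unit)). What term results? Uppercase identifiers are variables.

Replace each occurrence of Y1 with true.
Replace each occurrence of U with 5.
Result: h(h(5,unit,5),q(true),q(unit)).

h(h(5,unit,5),q(true),q(unit))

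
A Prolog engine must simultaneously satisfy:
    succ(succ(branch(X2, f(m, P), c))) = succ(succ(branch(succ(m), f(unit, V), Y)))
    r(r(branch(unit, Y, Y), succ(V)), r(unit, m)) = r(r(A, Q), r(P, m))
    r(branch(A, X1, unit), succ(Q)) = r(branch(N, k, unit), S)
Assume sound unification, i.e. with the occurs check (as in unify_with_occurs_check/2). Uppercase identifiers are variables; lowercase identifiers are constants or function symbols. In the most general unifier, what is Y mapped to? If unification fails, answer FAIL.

FAIL

Decompose succ/1: succ(branch(X2, f(m, P), c)) = succ(branch(succ(m), f(unit, V), Y)).
Decompose succ/1: branch(X2, f(m, P), c) = branch(succ(m), f(unit, V), Y).
Decompose branch/3: X2 = succ(m),  f(m, P) = f(unit, V),  c = Y.
Bind X2 := succ(m); no other remaining equation mentions X2.
Decompose f/2: m = unit,  P = V.
Clash: constants m and unit differ; no unifier exists.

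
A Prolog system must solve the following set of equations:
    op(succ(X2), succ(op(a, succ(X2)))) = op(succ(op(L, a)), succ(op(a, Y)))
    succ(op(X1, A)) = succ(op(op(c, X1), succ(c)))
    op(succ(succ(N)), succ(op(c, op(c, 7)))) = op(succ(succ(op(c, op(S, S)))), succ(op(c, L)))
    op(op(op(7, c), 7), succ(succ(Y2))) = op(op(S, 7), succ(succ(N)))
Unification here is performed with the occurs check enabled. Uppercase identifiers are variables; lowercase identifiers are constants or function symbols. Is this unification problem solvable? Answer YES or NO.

Decompose op/2: succ(X2) = succ(op(L, a)),  succ(op(a, succ(X2))) = succ(op(a, Y)).
Decompose succ/1: X2 = op(L, a).
Bind X2 := op(L, a); substituting into the one remaining equation that mentions X2 gives: succ(op(a, succ(op(L, a)))) = succ(op(a, Y)).
Decompose succ/1: op(a, succ(op(L, a))) = op(a, Y).
Decompose op/2: a = a,  succ(op(L, a)) = Y.
Delete trivial equation a = a.
Bind Y := succ(op(L, a)); no other remaining equation mentions Y.
Decompose succ/1: op(X1, A) = op(op(c, X1), succ(c)).
Decompose op/2: X1 = op(c, X1),  A = succ(c).
Occurs check fails: X1 occurs in op(c, X1); the equation X1 = op(c, X1) has no finite solution.

NO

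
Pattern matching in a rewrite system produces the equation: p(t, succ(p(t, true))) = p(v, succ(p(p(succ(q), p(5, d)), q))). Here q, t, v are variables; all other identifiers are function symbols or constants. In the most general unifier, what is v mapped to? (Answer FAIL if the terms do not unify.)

Decompose p/2: t = v,  succ(p(t, true)) = succ(p(p(succ(q), p(5, d)), q)).
Bind t := v; substituting into the remaining equation gives: succ(p(v, true)) = succ(p(p(succ(q), p(5, d)), q)).
Decompose succ/1: p(v, true) = p(p(succ(q), p(5, d)), q).
Decompose p/2: v = p(succ(q), p(5, d)),  true = q.
Bind v := p(succ(q), p(5, d)); no other remaining equation mentions v. Substituting into the earlier binding gives t := p(succ(q), p(5, d)).
Bind q := true. Substituting into the earlier bindings gives t := p(succ(true), p(5, d)), v := p(succ(true), p(5, d)).
MGU = { t ↦ p(succ(true), p(5, d)), v ↦ p(succ(true), p(5, d)), q ↦ true }, so v ↦ p(succ(true), p(5, d)).

p(succ(true), p(5, d))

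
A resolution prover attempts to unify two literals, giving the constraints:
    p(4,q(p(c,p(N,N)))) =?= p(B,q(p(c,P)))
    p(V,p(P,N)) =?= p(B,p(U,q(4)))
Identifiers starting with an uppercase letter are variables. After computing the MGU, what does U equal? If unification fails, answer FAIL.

p(q(4),q(4))

Decompose p/2: 4 =?= B,  q(p(c,p(N,N))) =?= q(p(c,P)).
Bind B := 4; substituting into the one remaining equation that mentions B gives: p(V,p(P,N)) =?= p(4,p(U,q(4))).
Decompose q/1: p(c,p(N,N)) =?= p(c,P).
Decompose p/2: c =?= c,  p(N,N) =?= P.
Delete trivial equation c =?= c.
Bind P := p(N,N); substituting into the remaining equation gives: p(V,p(p(N,N),N)) =?= p(4,p(U,q(4))).
Decompose p/2: V =?= 4,  p(p(N,N),N) =?= p(U,q(4)).
Bind V := 4; no other remaining equation mentions V.
Decompose p/2: p(N,N) =?= U,  N =?= q(4).
Bind U := p(N,N); no other remaining equation mentions U.
Bind N := q(4). Substituting into the earlier bindings gives P := p(q(4),q(4)), U := p(q(4),q(4)).
MGU = { B := 4, P := p(q(4),q(4)), V := 4, U := p(q(4),q(4)), N := q(4) }, so U := p(q(4),q(4)).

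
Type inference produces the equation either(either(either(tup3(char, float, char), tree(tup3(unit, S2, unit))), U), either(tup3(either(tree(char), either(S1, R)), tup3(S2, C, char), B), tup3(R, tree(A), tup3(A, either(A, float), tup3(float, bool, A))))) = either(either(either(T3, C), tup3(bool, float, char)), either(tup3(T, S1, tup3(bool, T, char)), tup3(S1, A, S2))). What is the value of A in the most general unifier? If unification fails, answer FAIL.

Decompose either/2: either(either(tup3(char, float, char), tree(tup3(unit, S2, unit))), U) = either(either(T3, C), tup3(bool, float, char)),  either(tup3(either(tree(char), either(S1, R)), tup3(S2, C, char), B), tup3(R, tree(A), tup3(A, either(A, float), tup3(float, bool, A)))) = either(tup3(T, S1, tup3(bool, T, char)), tup3(S1, A, S2)).
Decompose either/2: either(tup3(char, float, char), tree(tup3(unit, S2, unit))) = either(T3, C),  U = tup3(bool, float, char).
Decompose either/2: tup3(char, float, char) = T3,  tree(tup3(unit, S2, unit)) = C.
Bind T3 := tup3(char, float, char); no other remaining equation mentions T3.
Bind C := tree(tup3(unit, S2, unit)); substituting into the one remaining equation that mentions C gives: either(tup3(either(tree(char), either(S1, R)), tup3(S2, tree(tup3(unit, S2, unit)), char), B), tup3(R, tree(A), tup3(A, either(A, float), tup3(float, bool, A)))) = either(tup3(T, S1, tup3(bool, T, char)), tup3(S1, A, S2)).
Bind U := tup3(bool, float, char); no other remaining equation mentions U.
Decompose either/2: tup3(either(tree(char), either(S1, R)), tup3(S2, tree(tup3(unit, S2, unit)), char), B) = tup3(T, S1, tup3(bool, T, char)),  tup3(R, tree(A), tup3(A, either(A, float), tup3(float, bool, A))) = tup3(S1, A, S2).
Decompose tup3/3: either(tree(char), either(S1, R)) = T,  tup3(S2, tree(tup3(unit, S2, unit)), char) = S1,  B = tup3(bool, T, char).
Bind T := either(tree(char), either(S1, R)); substituting into the one remaining equation that mentions T gives: B = tup3(bool, either(tree(char), either(S1, R)), char).
Bind S1 := tup3(S2, tree(tup3(unit, S2, unit)), char); substituting into the remaining equations gives: B = tup3(bool, either(tree(char), either(tup3(S2, tree(tup3(unit, S2, unit)), char), R)), char),  tup3(R, tree(A), tup3(A, either(A, float), tup3(float, bool, A))) = tup3(tup3(S2, tree(tup3(unit, S2, unit)), char), A, S2). Substituting into the earlier binding gives T := either(tree(char), either(tup3(S2, tree(tup3(unit, S2, unit)), char), R)).
Bind B := tup3(bool, either(tree(char), either(tup3(S2, tree(tup3(unit, S2, unit)), char), R)), char); no other remaining equation mentions B.
Decompose tup3/3: R = tup3(S2, tree(tup3(unit, S2, unit)), char),  tree(A) = A,  tup3(A, either(A, float), tup3(float, bool, A)) = S2.
Bind R := tup3(S2, tree(tup3(unit, S2, unit)), char); no other remaining equation mentions R. Substituting into the earlier bindings gives T := either(tree(char), either(tup3(S2, tree(tup3(unit, S2, unit)), char), tup3(S2, tree(tup3(unit, S2, unit)), char))), B := tup3(bool, either(tree(char), either(tup3(S2, tree(tup3(unit, S2, unit)), char), tup3(S2, tree(tup3(unit, S2, unit)), char))), char).
Occurs check fails: A occurs in tree(A); the equation A = tree(A) has no finite solution.

FAIL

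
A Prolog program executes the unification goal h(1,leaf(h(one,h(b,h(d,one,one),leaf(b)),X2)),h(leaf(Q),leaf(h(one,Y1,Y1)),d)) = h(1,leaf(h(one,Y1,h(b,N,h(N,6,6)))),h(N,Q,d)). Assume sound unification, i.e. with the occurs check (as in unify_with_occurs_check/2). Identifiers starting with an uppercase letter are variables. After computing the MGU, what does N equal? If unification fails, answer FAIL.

Decompose h/3: 1 = 1,  leaf(h(one,h(b,h(d,one,one),leaf(b)),X2)) = leaf(h(one,Y1,h(b,N,h(N,6,6)))),  h(leaf(Q),leaf(h(one,Y1,Y1)),d) = h(N,Q,d).
Delete trivial equation 1 = 1.
Decompose leaf/1: h(one,h(b,h(d,one,one),leaf(b)),X2) = h(one,Y1,h(b,N,h(N,6,6))).
Decompose h/3: one = one,  h(b,h(d,one,one),leaf(b)) = Y1,  X2 = h(b,N,h(N,6,6)).
Delete trivial equation one = one.
Bind Y1 := h(b,h(d,one,one),leaf(b)); substituting into the one remaining equation that mentions Y1 gives: h(leaf(Q),leaf(h(one,h(b,h(d,one,one),leaf(b)),h(b,h(d,one,one),leaf(b)))),d) = h(N,Q,d).
Bind X2 := h(b,N,h(N,6,6)); no other remaining equation mentions X2.
Decompose h/3: leaf(Q) = N,  leaf(h(one,h(b,h(d,one,one),leaf(b)),h(b,h(d,one,one),leaf(b)))) = Q,  d = d.
Bind N := leaf(Q); no other remaining equation mentions N. Substituting into the earlier binding gives X2 := h(b,leaf(Q),h(leaf(Q),6,6)).
Bind Q := leaf(h(one,h(b,h(d,one,one),leaf(b)),h(b,h(d,one,one),leaf(b)))); no other remaining equation mentions Q. Substituting into the earlier bindings gives X2 := h(b,leaf(leaf(h(one,h(b,h(d,one,one),leaf(b)),h(b,h(d,one,one),leaf(b))))),h(leaf(leaf(h(one,h(b,h(d,one,one),leaf(b)),h(b,h(d,one,one),leaf(b))))),6,6)), N := leaf(leaf(h(one,h(b,h(d,one,one),leaf(b)),h(b,h(d,one,one),leaf(b))))).
Delete trivial equation d = d.
MGU = { Y1 = h(b,h(d,one,one),leaf(b)), X2 = h(b,leaf(leaf(h(one,h(b,h(d,one,one),leaf(b)),h(b,h(d,one,one),leaf(b))))),h(leaf(leaf(h(one,h(b,h(d,one,one),leaf(b)),h(b,h(d,one,one),leaf(b))))),6,6)), N = leaf(leaf(h(one,h(b,h(d,one,one),leaf(b)),h(b,h(d,one,one),leaf(b))))), Q = leaf(h(one,h(b,h(d,one,one),leaf(b)),h(b,h(d,one,one),leaf(b)))) }, so N = leaf(leaf(h(one,h(b,h(d,one,one),leaf(b)),h(b,h(d,one,one),leaf(b))))).

leaf(leaf(h(one,h(b,h(d,one,one),leaf(b)),h(b,h(d,one,one),leaf(b)))))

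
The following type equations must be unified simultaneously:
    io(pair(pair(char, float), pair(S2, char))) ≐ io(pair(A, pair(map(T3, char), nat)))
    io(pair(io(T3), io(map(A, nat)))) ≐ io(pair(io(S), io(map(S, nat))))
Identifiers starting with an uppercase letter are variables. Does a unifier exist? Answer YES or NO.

Decompose io/1: pair(pair(char, float), pair(S2, char)) ≐ pair(A, pair(map(T3, char), nat)).
Decompose pair/2: pair(char, float) ≐ A,  pair(S2, char) ≐ pair(map(T3, char), nat).
Bind A := pair(char, float); substituting into the one remaining equation that mentions A gives: io(pair(io(T3), io(map(pair(char, float), nat)))) ≐ io(pair(io(S), io(map(S, nat)))).
Decompose pair/2: S2 ≐ map(T3, char),  char ≐ nat.
Bind S2 := map(T3, char); no other remaining equation mentions S2.
Clash: constants char and nat differ; no unifier exists.

NO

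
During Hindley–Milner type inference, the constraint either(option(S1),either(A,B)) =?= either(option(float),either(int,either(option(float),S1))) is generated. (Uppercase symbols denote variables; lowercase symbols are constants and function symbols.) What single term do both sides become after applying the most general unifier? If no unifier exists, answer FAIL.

either(option(float),either(int,either(option(float),float)))

Decompose either/2: option(S1) =?= option(float),  either(A,B) =?= either(int,either(option(float),S1)).
Decompose option/1: S1 =?= float.
Bind S1 := float; substituting into the remaining equation gives: either(A,B) =?= either(int,either(option(float),float)).
Decompose either/2: A =?= int,  B =?= either(option(float),float).
Bind A := int; no other remaining equation mentions A.
Bind B := either(option(float),float).
Applying the MGU to either side gives either(option(float),either(int,either(option(float),float))).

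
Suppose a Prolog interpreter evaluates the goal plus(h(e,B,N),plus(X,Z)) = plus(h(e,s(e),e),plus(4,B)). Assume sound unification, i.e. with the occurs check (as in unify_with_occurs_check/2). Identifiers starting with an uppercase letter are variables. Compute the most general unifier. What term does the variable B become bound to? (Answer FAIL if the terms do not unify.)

Decompose plus/2: h(e,B,N) = h(e,s(e),e),  plus(X,Z) = plus(4,B).
Decompose h/3: e = e,  B = s(e),  N = e.
Delete trivial equation e = e.
Bind B := s(e); substituting into the one remaining equation that mentions B gives: plus(X,Z) = plus(4,s(e)).
Bind N := e; no other remaining equation mentions N.
Decompose plus/2: X = 4,  Z = s(e).
Bind X := 4; no other remaining equation mentions X.
Bind Z := s(e).
MGU = { B = s(e), N = e, X = 4, Z = s(e) }, so B = s(e).

s(e)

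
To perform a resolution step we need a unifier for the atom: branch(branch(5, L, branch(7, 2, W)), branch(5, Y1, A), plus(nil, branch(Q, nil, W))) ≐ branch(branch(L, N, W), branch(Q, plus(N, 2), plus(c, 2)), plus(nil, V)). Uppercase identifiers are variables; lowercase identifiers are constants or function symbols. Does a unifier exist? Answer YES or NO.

NO

Decompose branch/3: branch(5, L, branch(7, 2, W)) ≐ branch(L, N, W),  branch(5, Y1, A) ≐ branch(Q, plus(N, 2), plus(c, 2)),  plus(nil, branch(Q, nil, W)) ≐ plus(nil, V).
Decompose branch/3: 5 ≐ L,  L ≐ N,  branch(7, 2, W) ≐ W.
Bind L := 5; substituting into the one remaining equation that mentions L gives: 5 ≐ N.
Bind N := 5; substituting into the one remaining equation that mentions N gives: branch(5, Y1, A) ≐ branch(Q, plus(5, 2), plus(c, 2)).
Occurs check fails: W occurs in branch(7, 2, W); the equation W ≐ branch(7, 2, W) has no finite solution.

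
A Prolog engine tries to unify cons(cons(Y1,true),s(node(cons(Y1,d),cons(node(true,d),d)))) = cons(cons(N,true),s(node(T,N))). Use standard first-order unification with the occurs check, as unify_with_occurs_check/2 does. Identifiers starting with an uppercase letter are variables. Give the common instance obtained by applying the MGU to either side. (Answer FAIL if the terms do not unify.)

cons(cons(cons(node(true,d),d),true),s(node(cons(cons(node(true,d),d),d),cons(node(true,d),d))))

Decompose cons/2: cons(Y1,true) = cons(N,true),  s(node(cons(Y1,d),cons(node(true,d),d))) = s(node(T,N)).
Decompose cons/2: Y1 = N,  true = true.
Bind Y1 := N; substituting into the one remaining equation that mentions Y1 gives: s(node(cons(N,d),cons(node(true,d),d))) = s(node(T,N)).
Delete trivial equation true = true.
Decompose s/1: node(cons(N,d),cons(node(true,d),d)) = node(T,N).
Decompose node/2: cons(N,d) = T,  cons(node(true,d),d) = N.
Bind T := cons(N,d); no other remaining equation mentions T.
Bind N := cons(node(true,d),d). Substituting into the earlier bindings gives Y1 := cons(node(true,d),d), T := cons(cons(node(true,d),d),d).
Applying the MGU to either side gives cons(cons(cons(node(true,d),d),true),s(node(cons(cons(node(true,d),d),d),cons(node(true,d),d)))).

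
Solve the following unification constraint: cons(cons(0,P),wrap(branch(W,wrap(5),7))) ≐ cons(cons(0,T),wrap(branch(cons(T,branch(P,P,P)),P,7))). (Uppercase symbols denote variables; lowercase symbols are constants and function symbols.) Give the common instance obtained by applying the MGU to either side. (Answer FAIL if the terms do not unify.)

cons(cons(0,wrap(5)),wrap(branch(cons(wrap(5),branch(wrap(5),wrap(5),wrap(5))),wrap(5),7)))

Decompose cons/2: cons(0,P) ≐ cons(0,T),  wrap(branch(W,wrap(5),7)) ≐ wrap(branch(cons(T,branch(P,P,P)),P,7)).
Decompose cons/2: 0 ≐ 0,  P ≐ T.
Delete trivial equation 0 ≐ 0.
Bind P := T; substituting into the remaining equation gives: wrap(branch(W,wrap(5),7)) ≐ wrap(branch(cons(T,branch(T,T,T)),T,7)).
Decompose wrap/1: branch(W,wrap(5),7) ≐ branch(cons(T,branch(T,T,T)),T,7).
Decompose branch/3: W ≐ cons(T,branch(T,T,T)),  wrap(5) ≐ T,  7 ≐ 7.
Bind W := cons(T,branch(T,T,T)); no other remaining equation mentions W.
Bind T := wrap(5); no other remaining equation mentions T. Substituting into the earlier bindings gives P := wrap(5), W := cons(wrap(5),branch(wrap(5),wrap(5),wrap(5))).
Delete trivial equation 7 ≐ 7.
Applying the MGU to either side gives cons(cons(0,wrap(5)),wrap(branch(cons(wrap(5),branch(wrap(5),wrap(5),wrap(5))),wrap(5),7))).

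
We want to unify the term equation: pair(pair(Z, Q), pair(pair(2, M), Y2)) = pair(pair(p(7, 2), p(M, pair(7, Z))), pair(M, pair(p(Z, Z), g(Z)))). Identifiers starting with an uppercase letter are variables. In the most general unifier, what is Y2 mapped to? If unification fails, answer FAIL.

FAIL

Decompose pair/2: pair(Z, Q) = pair(p(7, 2), p(M, pair(7, Z))),  pair(pair(2, M), Y2) = pair(M, pair(p(Z, Z), g(Z))).
Decompose pair/2: Z = p(7, 2),  Q = p(M, pair(7, Z)).
Bind Z := p(7, 2); substituting into the remaining equations gives: Q = p(M, pair(7, p(7, 2))),  pair(pair(2, M), Y2) = pair(M, pair(p(p(7, 2), p(7, 2)), g(p(7, 2)))).
Bind Q := p(M, pair(7, p(7, 2))); no other remaining equation mentions Q.
Decompose pair/2: pair(2, M) = M,  Y2 = pair(p(p(7, 2), p(7, 2)), g(p(7, 2))).
Occurs check fails: M occurs in pair(2, M); the equation M = pair(2, M) has no finite solution.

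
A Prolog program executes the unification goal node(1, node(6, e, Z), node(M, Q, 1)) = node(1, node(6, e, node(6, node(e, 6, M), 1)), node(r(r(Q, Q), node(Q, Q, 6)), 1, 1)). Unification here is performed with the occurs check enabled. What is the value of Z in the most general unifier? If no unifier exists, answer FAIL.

Decompose node/3: 1 = 1,  node(6, e, Z) = node(6, e, node(6, node(e, 6, M), 1)),  node(M, Q, 1) = node(r(r(Q, Q), node(Q, Q, 6)), 1, 1).
Delete trivial equation 1 = 1.
Decompose node/3: 6 = 6,  e = e,  Z = node(6, node(e, 6, M), 1).
Delete trivial equation 6 = 6.
Delete trivial equation e = e.
Bind Z := node(6, node(e, 6, M), 1); no other remaining equation mentions Z.
Decompose node/3: M = r(r(Q, Q), node(Q, Q, 6)),  Q = 1,  1 = 1.
Bind M := r(r(Q, Q), node(Q, Q, 6)); no other remaining equation mentions M. Substituting into the earlier binding gives Z := node(6, node(e, 6, r(r(Q, Q), node(Q, Q, 6))), 1).
Bind Q := 1; no other remaining equation mentions Q. Substituting into the earlier bindings gives Z := node(6, node(e, 6, r(r(1, 1), node(1, 1, 6))), 1), M := r(r(1, 1), node(1, 1, 6)).
Delete trivial equation 1 = 1.
MGU = { Z -> node(6, node(e, 6, r(r(1, 1), node(1, 1, 6))), 1), M -> r(r(1, 1), node(1, 1, 6)), Q -> 1 }, so Z -> node(6, node(e, 6, r(r(1, 1), node(1, 1, 6))), 1).

node(6, node(e, 6, r(r(1, 1), node(1, 1, 6))), 1)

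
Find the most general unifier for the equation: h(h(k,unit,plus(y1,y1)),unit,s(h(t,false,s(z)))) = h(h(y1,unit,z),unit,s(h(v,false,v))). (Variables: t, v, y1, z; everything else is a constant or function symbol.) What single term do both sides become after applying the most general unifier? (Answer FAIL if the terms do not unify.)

Decompose h/3: h(k,unit,plus(y1,y1)) = h(y1,unit,z),  unit = unit,  s(h(t,false,s(z))) = s(h(v,false,v)).
Decompose h/3: k = y1,  unit = unit,  plus(y1,y1) = z.
Bind y1 := k; substituting into the one remaining equation that mentions y1 gives: plus(k,k) = z.
Delete trivial equation unit = unit.
Bind z := plus(k,k); substituting into the one remaining equation that mentions z gives: s(h(t,false,s(plus(k,k)))) = s(h(v,false,v)).
Delete trivial equation unit = unit.
Decompose s/1: h(t,false,s(plus(k,k))) = h(v,false,v).
Decompose h/3: t = v,  false = false,  s(plus(k,k)) = v.
Bind t := v; no other remaining equation mentions t.
Delete trivial equation false = false.
Bind v := s(plus(k,k)). Substituting into the earlier binding gives t := s(plus(k,k)).
Applying the MGU to either side gives h(h(k,unit,plus(k,k)),unit,s(h(s(plus(k,k)),false,s(plus(k,k))))).

h(h(k,unit,plus(k,k)),unit,s(h(s(plus(k,k)),false,s(plus(k,k)))))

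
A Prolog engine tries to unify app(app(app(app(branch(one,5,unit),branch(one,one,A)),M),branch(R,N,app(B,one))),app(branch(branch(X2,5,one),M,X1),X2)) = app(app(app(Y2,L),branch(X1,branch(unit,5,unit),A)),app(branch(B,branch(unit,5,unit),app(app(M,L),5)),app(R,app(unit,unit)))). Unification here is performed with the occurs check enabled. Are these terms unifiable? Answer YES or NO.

YES

Decompose app/2: app(app(app(branch(one,5,unit),branch(one,one,A)),M),branch(R,N,app(B,one))) = app(app(Y2,L),branch(X1,branch(unit,5,unit),A)),  app(branch(branch(X2,5,one),M,X1),X2) = app(branch(B,branch(unit,5,unit),app(app(M,L),5)),app(R,app(unit,unit))).
Decompose app/2: app(app(branch(one,5,unit),branch(one,one,A)),M) = app(Y2,L),  branch(R,N,app(B,one)) = branch(X1,branch(unit,5,unit),A).
Decompose app/2: app(branch(one,5,unit),branch(one,one,A)) = Y2,  M = L.
Bind Y2 := app(branch(one,5,unit),branch(one,one,A)); no other remaining equation mentions Y2.
Bind M := L; substituting into the one remaining equation that mentions M gives: app(branch(branch(X2,5,one),L,X1),X2) = app(branch(B,branch(unit,5,unit),app(app(L,L),5)),app(R,app(unit,unit))).
Decompose branch/3: R = X1,  N = branch(unit,5,unit),  app(B,one) = A.
Bind R := X1; substituting into the one remaining equation that mentions R gives: app(branch(branch(X2,5,one),L,X1),X2) = app(branch(B,branch(unit,5,unit),app(app(L,L),5)),app(X1,app(unit,unit))).
Bind N := branch(unit,5,unit); no other remaining equation mentions N.
Bind A := app(B,one); no other remaining equation mentions A. Substituting into the earlier binding gives Y2 := app(branch(one,5,unit),branch(one,one,app(B,one))).
Decompose app/2: branch(branch(X2,5,one),L,X1) = branch(B,branch(unit,5,unit),app(app(L,L),5)),  X2 = app(X1,app(unit,unit)).
Decompose branch/3: branch(X2,5,one) = B,  L = branch(unit,5,unit),  X1 = app(app(L,L),5).
Bind B := branch(X2,5,one); no other remaining equation mentions B. Substituting into the earlier bindings gives Y2 := app(branch(one,5,unit),branch(one,one,app(branch(X2,5,one),one))), A := app(branch(X2,5,one),one).
Bind L := branch(unit,5,unit); substituting into the one remaining equation that mentions L gives: X1 = app(app(branch(unit,5,unit),branch(unit,5,unit)),5). Substituting into the earlier binding gives M := branch(unit,5,unit).
Bind X1 := app(app(branch(unit,5,unit),branch(unit,5,unit)),5); substituting into the remaining equation gives: X2 = app(app(app(branch(unit,5,unit),branch(unit,5,unit)),5),app(unit,unit)). Substituting into the earlier binding gives R := app(app(branch(unit,5,unit),branch(unit,5,unit)),5).
Bind X2 := app(app(app(branch(unit,5,unit),branch(unit,5,unit)),5),app(unit,unit)). Substituting into the earlier bindings gives Y2 := app(branch(one,5,unit),branch(one,one,app(branch(app(app(app(branch(unit,5,unit),branch(unit,5,unit)),5),app(unit,unit)),5,one),one))), A := app(branch(app(app(app(branch(unit,5,unit),branch(unit,5,unit)),5),app(unit,unit)),5,one),one), B := branch(app(app(app(branch(unit,5,unit),branch(unit,5,unit)),5),app(unit,unit)),5,one).
No equations remain and no clash or occurs-check failure arose, so a unifier exists.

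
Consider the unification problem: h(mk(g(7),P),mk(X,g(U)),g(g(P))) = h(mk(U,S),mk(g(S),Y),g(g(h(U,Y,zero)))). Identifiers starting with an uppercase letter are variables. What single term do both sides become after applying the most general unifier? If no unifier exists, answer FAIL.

h(mk(g(7),h(g(7),g(g(7)),zero)),mk(g(h(g(7),g(g(7)),zero)),g(g(7))),g(g(h(g(7),g(g(7)),zero))))

Decompose h/3: mk(g(7),P) = mk(U,S),  mk(X,g(U)) = mk(g(S),Y),  g(g(P)) = g(g(h(U,Y,zero))).
Decompose mk/2: g(7) = U,  P = S.
Bind U := g(7); substituting into the 2 remaining equations that mention U gives: mk(X,g(g(7))) = mk(g(S),Y),  g(g(P)) = g(g(h(g(7),Y,zero))).
Bind P := S; substituting into the one remaining equation that mentions P gives: g(g(S)) = g(g(h(g(7),Y,zero))).
Decompose mk/2: X = g(S),  g(g(7)) = Y.
Bind X := g(S); no other remaining equation mentions X.
Bind Y := g(g(7)); substituting into the remaining equation gives: g(g(S)) = g(g(h(g(7),g(g(7)),zero))).
Decompose g/1: g(S) = g(h(g(7),g(g(7)),zero)).
Decompose g/1: S = h(g(7),g(g(7)),zero).
Bind S := h(g(7),g(g(7)),zero). Substituting into the earlier bindings gives P := h(g(7),g(g(7)),zero), X := g(h(g(7),g(g(7)),zero)).
Applying the MGU to either side gives h(mk(g(7),h(g(7),g(g(7)),zero)),mk(g(h(g(7),g(g(7)),zero)),g(g(7))),g(g(h(g(7),g(g(7)),zero)))).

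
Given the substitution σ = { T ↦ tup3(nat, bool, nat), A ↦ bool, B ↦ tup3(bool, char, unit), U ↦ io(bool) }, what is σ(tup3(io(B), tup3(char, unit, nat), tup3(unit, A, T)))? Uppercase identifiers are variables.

Replace each occurrence of T with tup3(nat, bool, nat).
Replace each occurrence of A with bool.
Replace each occurrence of B with tup3(bool, char, unit).
Result: tup3(io(tup3(bool, char, unit)), tup3(char, unit, nat), tup3(unit, bool, tup3(nat, bool, nat))).

tup3(io(tup3(bool, char, unit)), tup3(char, unit, nat), tup3(unit, bool, tup3(nat, bool, nat)))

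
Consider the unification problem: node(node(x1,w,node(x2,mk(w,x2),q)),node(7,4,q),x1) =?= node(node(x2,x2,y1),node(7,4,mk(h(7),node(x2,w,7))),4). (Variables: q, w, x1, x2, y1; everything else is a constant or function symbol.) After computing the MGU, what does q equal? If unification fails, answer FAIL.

mk(h(7),node(4,4,7))

Decompose node/3: node(x1,w,node(x2,mk(w,x2),q)) =?= node(x2,x2,y1),  node(7,4,q) =?= node(7,4,mk(h(7),node(x2,w,7))),  x1 =?= 4.
Decompose node/3: x1 =?= x2,  w =?= x2,  node(x2,mk(w,x2),q) =?= y1.
Bind x1 := x2; substituting into the one remaining equation that mentions x1 gives: x2 =?= 4.
Bind w := x2; substituting into the 2 remaining equations that mention w gives: node(x2,mk(x2,x2),q) =?= y1,  node(7,4,q) =?= node(7,4,mk(h(7),node(x2,x2,7))).
Bind y1 := node(x2,mk(x2,x2),q); no other remaining equation mentions y1.
Decompose node/3: 7 =?= 7,  4 =?= 4,  q =?= mk(h(7),node(x2,x2,7)).
Delete trivial equation 7 =?= 7.
Delete trivial equation 4 =?= 4.
Bind q := mk(h(7),node(x2,x2,7)); no other remaining equation mentions q. Substituting into the earlier binding gives y1 := node(x2,mk(x2,x2),mk(h(7),node(x2,x2,7))).
Bind x2 := 4. Substituting into the earlier bindings gives x1 := 4, w := 4, y1 := node(4,mk(4,4),mk(h(7),node(4,4,7))), q := mk(h(7),node(4,4,7)).
MGU = { x1 -> 4, w -> 4, y1 -> node(4,mk(4,4),mk(h(7),node(4,4,7))), q -> mk(h(7),node(4,4,7)), x2 -> 4 }, so q -> mk(h(7),node(4,4,7)).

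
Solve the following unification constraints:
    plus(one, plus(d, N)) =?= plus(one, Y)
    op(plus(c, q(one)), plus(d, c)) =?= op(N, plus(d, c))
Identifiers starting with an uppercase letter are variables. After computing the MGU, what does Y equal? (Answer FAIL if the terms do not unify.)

plus(d, plus(c, q(one)))

Decompose plus/2: one =?= one,  plus(d, N) =?= Y.
Delete trivial equation one =?= one.
Bind Y := plus(d, N); no other remaining equation mentions Y.
Decompose op/2: plus(c, q(one)) =?= N,  plus(d, c) =?= plus(d, c).
Bind N := plus(c, q(one)); no other remaining equation mentions N. Substituting into the earlier binding gives Y := plus(d, plus(c, q(one))).
Delete trivial equation plus(d, c) =?= plus(d, c).
MGU = { Y -> plus(d, plus(c, q(one))), N -> plus(c, q(one)) }, so Y -> plus(d, plus(c, q(one))).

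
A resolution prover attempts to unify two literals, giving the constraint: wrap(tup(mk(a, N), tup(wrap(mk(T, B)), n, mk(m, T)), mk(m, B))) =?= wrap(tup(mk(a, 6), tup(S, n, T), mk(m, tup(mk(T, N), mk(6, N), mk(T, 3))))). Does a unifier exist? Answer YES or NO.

Decompose wrap/1: tup(mk(a, N), tup(wrap(mk(T, B)), n, mk(m, T)), mk(m, B)) =?= tup(mk(a, 6), tup(S, n, T), mk(m, tup(mk(T, N), mk(6, N), mk(T, 3)))).
Decompose tup/3: mk(a, N) =?= mk(a, 6),  tup(wrap(mk(T, B)), n, mk(m, T)) =?= tup(S, n, T),  mk(m, B) =?= mk(m, tup(mk(T, N), mk(6, N), mk(T, 3))).
Decompose mk/2: a =?= a,  N =?= 6.
Delete trivial equation a =?= a.
Bind N := 6; substituting into the one remaining equation that mentions N gives: mk(m, B) =?= mk(m, tup(mk(T, 6), mk(6, 6), mk(T, 3))).
Decompose tup/3: wrap(mk(T, B)) =?= S,  n =?= n,  mk(m, T) =?= T.
Bind S := wrap(mk(T, B)); no other remaining equation mentions S.
Delete trivial equation n =?= n.
Occurs check fails: T occurs in mk(m, T); the equation T =?= mk(m, T) has no finite solution.

NO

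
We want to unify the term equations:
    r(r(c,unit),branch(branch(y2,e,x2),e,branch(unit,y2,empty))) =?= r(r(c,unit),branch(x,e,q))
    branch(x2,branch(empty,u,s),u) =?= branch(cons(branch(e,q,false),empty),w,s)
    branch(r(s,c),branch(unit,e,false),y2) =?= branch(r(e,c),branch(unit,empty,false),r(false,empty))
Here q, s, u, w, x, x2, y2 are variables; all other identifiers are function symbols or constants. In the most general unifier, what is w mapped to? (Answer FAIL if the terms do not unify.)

FAIL

Decompose r/2: r(c,unit) =?= r(c,unit),  branch(branch(y2,e,x2),e,branch(unit,y2,empty)) =?= branch(x,e,q).
Delete trivial equation r(c,unit) =?= r(c,unit).
Decompose branch/3: branch(y2,e,x2) =?= x,  e =?= e,  branch(unit,y2,empty) =?= q.
Bind x := branch(y2,e,x2); no other remaining equation mentions x.
Delete trivial equation e =?= e.
Bind q := branch(unit,y2,empty); substituting into the one remaining equation that mentions q gives: branch(x2,branch(empty,u,s),u) =?= branch(cons(branch(e,branch(unit,y2,empty),false),empty),w,s).
Decompose branch/3: x2 =?= cons(branch(e,branch(unit,y2,empty),false),empty),  branch(empty,u,s) =?= w,  u =?= s.
Bind x2 := cons(branch(e,branch(unit,y2,empty),false),empty); no other remaining equation mentions x2. Substituting into the earlier binding gives x := branch(y2,e,cons(branch(e,branch(unit,y2,empty),false),empty)).
Bind w := branch(empty,u,s); no other remaining equation mentions w.
Bind u := s; no other remaining equation mentions u. Substituting into the earlier binding gives w := branch(empty,s,s).
Decompose branch/3: r(s,c) =?= r(e,c),  branch(unit,e,false) =?= branch(unit,empty,false),  y2 =?= r(false,empty).
Decompose r/2: s =?= e,  c =?= c.
Bind s := e; no other remaining equation mentions s. Substituting into the earlier bindings gives w := branch(empty,e,e), u := e.
Delete trivial equation c =?= c.
Decompose branch/3: unit =?= unit,  e =?= empty,  false =?= false.
Delete trivial equation unit =?= unit.
Clash: constants e and empty differ; no unifier exists.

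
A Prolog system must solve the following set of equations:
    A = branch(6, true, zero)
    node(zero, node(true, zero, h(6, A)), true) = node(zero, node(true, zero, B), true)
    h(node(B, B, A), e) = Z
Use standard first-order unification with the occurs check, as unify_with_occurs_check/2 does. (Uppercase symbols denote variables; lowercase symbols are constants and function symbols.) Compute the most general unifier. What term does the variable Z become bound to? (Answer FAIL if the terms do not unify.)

h(node(h(6, branch(6, true, zero)), h(6, branch(6, true, zero)), branch(6, true, zero)), e)

Bind A := branch(6, true, zero); substituting into the remaining equations gives: node(zero, node(true, zero, h(6, branch(6, true, zero))), true) = node(zero, node(true, zero, B), true),  h(node(B, B, branch(6, true, zero)), e) = Z.
Decompose node/3: zero = zero,  node(true, zero, h(6, branch(6, true, zero))) = node(true, zero, B),  true = true.
Delete trivial equation zero = zero.
Decompose node/3: true = true,  zero = zero,  h(6, branch(6, true, zero)) = B.
Delete trivial equation true = true.
Delete trivial equation zero = zero.
Bind B := h(6, branch(6, true, zero)); substituting into the one remaining equation that mentions B gives: h(node(h(6, branch(6, true, zero)), h(6, branch(6, true, zero)), branch(6, true, zero)), e) = Z.
Delete trivial equation true = true.
Bind Z := h(node(h(6, branch(6, true, zero)), h(6, branch(6, true, zero)), branch(6, true, zero)), e).
MGU = { A = branch(6, true, zero), B = h(6, branch(6, true, zero)), Z = h(node(h(6, branch(6, true, zero)), h(6, branch(6, true, zero)), branch(6, true, zero)), e) }, so Z = h(node(h(6, branch(6, true, zero)), h(6, branch(6, true, zero)), branch(6, true, zero)), e).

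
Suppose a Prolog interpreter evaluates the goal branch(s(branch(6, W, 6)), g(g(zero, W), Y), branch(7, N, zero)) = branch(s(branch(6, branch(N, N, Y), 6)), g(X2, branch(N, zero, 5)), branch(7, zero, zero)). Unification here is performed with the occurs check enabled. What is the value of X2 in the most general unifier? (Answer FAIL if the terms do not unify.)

g(zero, branch(zero, zero, branch(zero, zero, 5)))

Decompose branch/3: s(branch(6, W, 6)) = s(branch(6, branch(N, N, Y), 6)),  g(g(zero, W), Y) = g(X2, branch(N, zero, 5)),  branch(7, N, zero) = branch(7, zero, zero).
Decompose s/1: branch(6, W, 6) = branch(6, branch(N, N, Y), 6).
Decompose branch/3: 6 = 6,  W = branch(N, N, Y),  6 = 6.
Delete trivial equation 6 = 6.
Bind W := branch(N, N, Y); substituting into the one remaining equation that mentions W gives: g(g(zero, branch(N, N, Y)), Y) = g(X2, branch(N, zero, 5)).
Delete trivial equation 6 = 6.
Decompose g/2: g(zero, branch(N, N, Y)) = X2,  Y = branch(N, zero, 5).
Bind X2 := g(zero, branch(N, N, Y)); no other remaining equation mentions X2.
Bind Y := branch(N, zero, 5); no other remaining equation mentions Y. Substituting into the earlier bindings gives W := branch(N, N, branch(N, zero, 5)), X2 := g(zero, branch(N, N, branch(N, zero, 5))).
Decompose branch/3: 7 = 7,  N = zero,  zero = zero.
Delete trivial equation 7 = 7.
Bind N := zero; no other remaining equation mentions N. Substituting into the earlier bindings gives W := branch(zero, zero, branch(zero, zero, 5)), X2 := g(zero, branch(zero, zero, branch(zero, zero, 5))), Y := branch(zero, zero, 5).
Delete trivial equation zero = zero.
MGU = { W ↦ branch(zero, zero, branch(zero, zero, 5)), X2 ↦ g(zero, branch(zero, zero, branch(zero, zero, 5))), Y ↦ branch(zero, zero, 5), N ↦ zero }, so X2 ↦ g(zero, branch(zero, zero, branch(zero, zero, 5))).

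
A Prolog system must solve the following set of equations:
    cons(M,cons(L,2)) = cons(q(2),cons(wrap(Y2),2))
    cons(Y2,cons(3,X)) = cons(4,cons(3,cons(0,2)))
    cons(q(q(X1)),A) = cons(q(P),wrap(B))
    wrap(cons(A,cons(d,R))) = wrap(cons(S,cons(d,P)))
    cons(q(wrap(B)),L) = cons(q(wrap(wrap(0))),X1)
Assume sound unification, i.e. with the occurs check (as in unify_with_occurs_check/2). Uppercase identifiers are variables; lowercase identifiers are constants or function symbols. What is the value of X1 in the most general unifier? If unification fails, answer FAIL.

Decompose cons/2: M = q(2),  cons(L,2) = cons(wrap(Y2),2).
Bind M := q(2); no other remaining equation mentions M.
Decompose cons/2: L = wrap(Y2),  2 = 2.
Bind L := wrap(Y2); substituting into the one remaining equation that mentions L gives: cons(q(wrap(B)),wrap(Y2)) = cons(q(wrap(wrap(0))),X1).
Delete trivial equation 2 = 2.
Decompose cons/2: Y2 = 4,  cons(3,X) = cons(3,cons(0,2)).
Bind Y2 := 4; substituting into the one remaining equation that mentions Y2 gives: cons(q(wrap(B)),wrap(4)) = cons(q(wrap(wrap(0))),X1). Substituting into the earlier binding gives L := wrap(4).
Decompose cons/2: 3 = 3,  X = cons(0,2).
Delete trivial equation 3 = 3.
Bind X := cons(0,2); no other remaining equation mentions X.
Decompose cons/2: q(q(X1)) = q(P),  A = wrap(B).
Decompose q/1: q(X1) = P.
Bind P := q(X1); substituting into the one remaining equation that mentions P gives: wrap(cons(A,cons(d,R))) = wrap(cons(S,cons(d,q(X1)))).
Bind A := wrap(B); substituting into the one remaining equation that mentions A gives: wrap(cons(wrap(B),cons(d,R))) = wrap(cons(S,cons(d,q(X1)))).
Decompose wrap/1: cons(wrap(B),cons(d,R)) = cons(S,cons(d,q(X1))).
Decompose cons/2: wrap(B) = S,  cons(d,R) = cons(d,q(X1)).
Bind S := wrap(B); no other remaining equation mentions S.
Decompose cons/2: d = d,  R = q(X1).
Delete trivial equation d = d.
Bind R := q(X1); no other remaining equation mentions R.
Decompose cons/2: q(wrap(B)) = q(wrap(wrap(0))),  wrap(4) = X1.
Decompose q/1: wrap(B) = wrap(wrap(0)).
Decompose wrap/1: B = wrap(0).
Bind B := wrap(0); no other remaining equation mentions B. Substituting into the earlier bindings gives A := wrap(wrap(0)), S := wrap(wrap(0)).
Bind X1 := wrap(4). Substituting into the earlier bindings gives P := q(wrap(4)), R := q(wrap(4)).
MGU = { M = q(2), L = wrap(4), Y2 = 4, X = cons(0,2), P = q(wrap(4)), A = wrap(wrap(0)), S = wrap(wrap(0)), R = q(wrap(4)), B = wrap(0), X1 = wrap(4) }, so X1 = wrap(4).

wrap(4)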